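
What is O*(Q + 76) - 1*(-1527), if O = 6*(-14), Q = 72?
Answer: -10905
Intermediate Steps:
O = -84
O*(Q + 76) - 1*(-1527) = -84*(72 + 76) - 1*(-1527) = -84*148 + 1527 = -12432 + 1527 = -10905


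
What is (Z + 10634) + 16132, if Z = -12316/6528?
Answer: 43679033/1632 ≈ 26764.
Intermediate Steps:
Z = -3079/1632 (Z = -12316*1/6528 = -3079/1632 ≈ -1.8866)
(Z + 10634) + 16132 = (-3079/1632 + 10634) + 16132 = 17351609/1632 + 16132 = 43679033/1632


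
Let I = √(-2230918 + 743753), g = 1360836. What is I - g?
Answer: -1360836 + I*√1487165 ≈ -1.3608e+6 + 1219.5*I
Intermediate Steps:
I = I*√1487165 (I = √(-1487165) = I*√1487165 ≈ 1219.5*I)
I - g = I*√1487165 - 1*1360836 = I*√1487165 - 1360836 = -1360836 + I*√1487165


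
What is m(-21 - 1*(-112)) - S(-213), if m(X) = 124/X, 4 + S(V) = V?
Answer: 19871/91 ≈ 218.36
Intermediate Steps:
S(V) = -4 + V
m(-21 - 1*(-112)) - S(-213) = 124/(-21 - 1*(-112)) - (-4 - 213) = 124/(-21 + 112) - 1*(-217) = 124/91 + 217 = 19871/91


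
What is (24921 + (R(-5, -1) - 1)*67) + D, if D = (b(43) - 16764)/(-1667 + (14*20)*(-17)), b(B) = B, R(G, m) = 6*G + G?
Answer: 144682064/6427 ≈ 22512.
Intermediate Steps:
R(G, m) = 7*G
D = 16721/6427 (D = (43 - 16764)/(-1667 + (14*20)*(-17)) = -16721/(-1667 + 280*(-17)) = -16721/(-1667 - 4760) = -16721/(-6427) = -16721*(-1/6427) = 16721/6427 ≈ 2.6017)
(24921 + (R(-5, -1) - 1)*67) + D = (24921 + (7*(-5) - 1)*67) + 16721/6427 = (24921 + (-35 - 1)*67) + 16721/6427 = (24921 - 36*67) + 16721/6427 = (24921 - 2412) + 16721/6427 = 22509 + 16721/6427 = 144682064/6427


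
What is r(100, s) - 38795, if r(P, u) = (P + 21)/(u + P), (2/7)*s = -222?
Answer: -26264336/677 ≈ -38795.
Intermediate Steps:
s = -777 (s = (7/2)*(-222) = -777)
r(P, u) = (21 + P)/(P + u)
r(100, s) - 38795 = (21 + 100)/(100 - 777) - 38795 = 121/(-677) - 38795 = -1/677*121 - 38795 = -121/677 - 38795 = -26264336/677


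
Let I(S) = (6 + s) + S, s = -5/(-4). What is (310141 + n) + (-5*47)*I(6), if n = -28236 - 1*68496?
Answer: 841181/4 ≈ 2.1030e+5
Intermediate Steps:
s = 5/4 (s = -5*(-¼) = 5/4 ≈ 1.2500)
n = -96732 (n = -28236 - 68496 = -96732)
I(S) = 29/4 + S (I(S) = (6 + 5/4) + S = 29/4 + S)
(310141 + n) + (-5*47)*I(6) = (310141 - 96732) + (-5*47)*(29/4 + 6) = 213409 - 235*53/4 = 213409 - 12455/4 = 841181/4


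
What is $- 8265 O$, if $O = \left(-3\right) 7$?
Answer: $173565$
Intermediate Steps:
$O = -21$
$- 8265 O = \left(-8265\right) \left(-21\right) = 173565$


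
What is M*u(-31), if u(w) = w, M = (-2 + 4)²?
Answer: -124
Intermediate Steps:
M = 4 (M = 2² = 4)
M*u(-31) = 4*(-31) = -124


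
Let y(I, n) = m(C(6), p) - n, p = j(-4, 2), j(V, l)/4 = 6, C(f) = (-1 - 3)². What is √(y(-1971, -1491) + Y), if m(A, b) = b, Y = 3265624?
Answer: √3267139 ≈ 1807.5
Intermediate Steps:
C(f) = 16 (C(f) = (-4)² = 16)
j(V, l) = 24 (j(V, l) = 4*6 = 24)
p = 24
y(I, n) = 24 - n
√(y(-1971, -1491) + Y) = √((24 - 1*(-1491)) + 3265624) = √((24 + 1491) + 3265624) = √(1515 + 3265624) = √3267139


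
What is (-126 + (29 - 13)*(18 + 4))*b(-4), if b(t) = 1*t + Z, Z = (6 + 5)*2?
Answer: 4068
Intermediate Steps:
Z = 22 (Z = 11*2 = 22)
b(t) = 22 + t (b(t) = 1*t + 22 = t + 22 = 22 + t)
(-126 + (29 - 13)*(18 + 4))*b(-4) = (-126 + (29 - 13)*(18 + 4))*(22 - 4) = (-126 + 16*22)*18 = (-126 + 352)*18 = 226*18 = 4068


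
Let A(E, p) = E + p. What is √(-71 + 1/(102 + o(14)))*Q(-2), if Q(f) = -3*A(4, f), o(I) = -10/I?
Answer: -12*I*√8921347/709 ≈ -50.553*I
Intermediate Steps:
Q(f) = -12 - 3*f (Q(f) = -3*(4 + f) = -12 - 3*f)
√(-71 + 1/(102 + o(14)))*Q(-2) = √(-71 + 1/(102 - 10/14))*(-12 - 3*(-2)) = √(-71 + 1/(102 - 10*1/14))*(-12 + 6) = √(-71 + 1/(102 - 5/7))*(-6) = √(-71 + 1/(709/7))*(-6) = √(-71 + 7/709)*(-6) = √(-50332/709)*(-6) = (2*I*√8921347/709)*(-6) = -12*I*√8921347/709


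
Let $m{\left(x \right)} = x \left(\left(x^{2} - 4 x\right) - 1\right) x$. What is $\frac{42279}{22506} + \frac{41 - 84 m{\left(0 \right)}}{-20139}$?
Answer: $\frac{283511345}{151082778} \approx 1.8765$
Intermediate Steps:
$m{\left(x \right)} = x^{2} \left(-1 + x^{2} - 4 x\right)$ ($m{\left(x \right)} = x \left(-1 + x^{2} - 4 x\right) x = x^{2} \left(-1 + x^{2} - 4 x\right)$)
$\frac{42279}{22506} + \frac{41 - 84 m{\left(0 \right)}}{-20139} = \frac{42279}{22506} + \frac{41 - 84 \cdot 0^{2} \left(-1 + 0^{2} - 0\right)}{-20139} = 42279 \cdot \frac{1}{22506} + \left(41 - 84 \cdot 0 \left(-1 + 0 + 0\right)\right) \left(- \frac{1}{20139}\right) = \frac{14093}{7502} + \left(41 - 84 \cdot 0 \left(-1\right)\right) \left(- \frac{1}{20139}\right) = \frac{14093}{7502} + \left(41 - 0\right) \left(- \frac{1}{20139}\right) = \frac{14093}{7502} + \left(41 + 0\right) \left(- \frac{1}{20139}\right) = \frac{14093}{7502} + 41 \left(- \frac{1}{20139}\right) = \frac{14093}{7502} - \frac{41}{20139} = \frac{283511345}{151082778}$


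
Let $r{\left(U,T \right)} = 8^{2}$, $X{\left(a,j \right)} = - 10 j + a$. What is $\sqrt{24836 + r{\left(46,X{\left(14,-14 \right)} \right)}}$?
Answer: $10 \sqrt{249} \approx 157.8$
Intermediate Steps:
$X{\left(a,j \right)} = a - 10 j$
$r{\left(U,T \right)} = 64$
$\sqrt{24836 + r{\left(46,X{\left(14,-14 \right)} \right)}} = \sqrt{24836 + 64} = \sqrt{24900} = 10 \sqrt{249}$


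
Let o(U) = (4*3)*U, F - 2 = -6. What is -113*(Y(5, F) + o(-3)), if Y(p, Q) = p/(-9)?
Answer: 37177/9 ≈ 4130.8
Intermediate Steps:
F = -4 (F = 2 - 6 = -4)
o(U) = 12*U
Y(p, Q) = -p/9 (Y(p, Q) = p*(-⅑) = -p/9)
-113*(Y(5, F) + o(-3)) = -113*(-⅑*5 + 12*(-3)) = -113*(-5/9 - 36) = -113*(-329/9) = 37177/9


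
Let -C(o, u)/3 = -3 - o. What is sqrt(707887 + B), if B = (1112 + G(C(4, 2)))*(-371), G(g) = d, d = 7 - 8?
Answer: sqrt(295706) ≈ 543.79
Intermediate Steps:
C(o, u) = 9 + 3*o (C(o, u) = -3*(-3 - o) = 9 + 3*o)
d = -1
G(g) = -1
B = -412181 (B = (1112 - 1)*(-371) = 1111*(-371) = -412181)
sqrt(707887 + B) = sqrt(707887 - 412181) = sqrt(295706)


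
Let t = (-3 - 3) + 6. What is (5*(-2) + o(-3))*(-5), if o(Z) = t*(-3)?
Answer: 50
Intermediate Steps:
t = 0 (t = -6 + 6 = 0)
o(Z) = 0 (o(Z) = 0*(-3) = 0)
(5*(-2) + o(-3))*(-5) = (5*(-2) + 0)*(-5) = (-10 + 0)*(-5) = -10*(-5) = 50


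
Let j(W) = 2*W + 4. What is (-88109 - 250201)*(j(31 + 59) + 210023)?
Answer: -71115130170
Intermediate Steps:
j(W) = 4 + 2*W
(-88109 - 250201)*(j(31 + 59) + 210023) = (-88109 - 250201)*((4 + 2*(31 + 59)) + 210023) = -338310*((4 + 2*90) + 210023) = -338310*((4 + 180) + 210023) = -338310*(184 + 210023) = -338310*210207 = -71115130170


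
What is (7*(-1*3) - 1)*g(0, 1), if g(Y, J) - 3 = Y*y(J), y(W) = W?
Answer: -66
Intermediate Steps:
g(Y, J) = 3 + J*Y (g(Y, J) = 3 + Y*J = 3 + J*Y)
(7*(-1*3) - 1)*g(0, 1) = (7*(-1*3) - 1)*(3 + 1*0) = (7*(-3) - 1)*(3 + 0) = (-21 - 1)*3 = -22*3 = -66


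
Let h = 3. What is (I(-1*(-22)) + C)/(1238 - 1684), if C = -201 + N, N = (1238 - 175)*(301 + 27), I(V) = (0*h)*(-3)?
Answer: -348463/446 ≈ -781.31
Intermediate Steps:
I(V) = 0 (I(V) = (0*3)*(-3) = 0*(-3) = 0)
N = 348664 (N = 1063*328 = 348664)
C = 348463 (C = -201 + 348664 = 348463)
(I(-1*(-22)) + C)/(1238 - 1684) = (0 + 348463)/(1238 - 1684) = 348463/(-446) = 348463*(-1/446) = -348463/446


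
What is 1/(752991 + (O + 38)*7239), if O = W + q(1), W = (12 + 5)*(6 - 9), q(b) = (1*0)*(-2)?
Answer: 1/658884 ≈ 1.5177e-6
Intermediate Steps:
q(b) = 0 (q(b) = 0*(-2) = 0)
W = -51 (W = 17*(-3) = -51)
O = -51 (O = -51 + 0 = -51)
1/(752991 + (O + 38)*7239) = 1/(752991 + (-51 + 38)*7239) = 1/(752991 - 13*7239) = 1/(752991 - 94107) = 1/658884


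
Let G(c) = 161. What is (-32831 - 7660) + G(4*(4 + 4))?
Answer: -40330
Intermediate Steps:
(-32831 - 7660) + G(4*(4 + 4)) = (-32831 - 7660) + 161 = -40491 + 161 = -40330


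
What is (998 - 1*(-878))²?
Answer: 3519376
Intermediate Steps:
(998 - 1*(-878))² = (998 + 878)² = 1876² = 3519376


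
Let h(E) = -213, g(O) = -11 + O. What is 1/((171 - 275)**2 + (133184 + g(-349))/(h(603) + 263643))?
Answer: 131715/1424695852 ≈ 9.2451e-5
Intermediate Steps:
1/((171 - 275)**2 + (133184 + g(-349))/(h(603) + 263643)) = 1/((171 - 275)**2 + (133184 + (-11 - 349))/(-213 + 263643)) = 1/((-104)**2 + (133184 - 360)/263430) = 1/(10816 + 132824*(1/263430)) = 1/(10816 + 66412/131715) = 1/(1424695852/131715) = 131715/1424695852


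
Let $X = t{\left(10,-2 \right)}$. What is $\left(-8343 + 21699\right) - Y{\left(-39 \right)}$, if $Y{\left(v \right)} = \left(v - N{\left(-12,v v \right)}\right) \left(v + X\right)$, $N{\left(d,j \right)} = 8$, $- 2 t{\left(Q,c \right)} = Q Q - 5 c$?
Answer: $8938$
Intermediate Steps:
$t{\left(Q,c \right)} = - \frac{Q^{2}}{2} + \frac{5 c}{2}$ ($t{\left(Q,c \right)} = - \frac{Q Q - 5 c}{2} = - \frac{Q^{2} - 5 c}{2} = - \frac{Q^{2}}{2} + \frac{5 c}{2}$)
$X = -55$ ($X = - \frac{10^{2}}{2} + \frac{5}{2} \left(-2\right) = \left(- \frac{1}{2}\right) 100 - 5 = -50 - 5 = -55$)
$Y{\left(v \right)} = \left(-55 + v\right) \left(-8 + v\right)$ ($Y{\left(v \right)} = \left(v - 8\right) \left(v - 55\right) = \left(v - 8\right) \left(-55 + v\right) = \left(-8 + v\right) \left(-55 + v\right) = \left(-55 + v\right) \left(-8 + v\right)$)
$\left(-8343 + 21699\right) - Y{\left(-39 \right)} = \left(-8343 + 21699\right) - \left(440 + \left(-39\right)^{2} - -2457\right) = 13356 - \left(440 + 1521 + 2457\right) = 13356 - 4418 = 8938$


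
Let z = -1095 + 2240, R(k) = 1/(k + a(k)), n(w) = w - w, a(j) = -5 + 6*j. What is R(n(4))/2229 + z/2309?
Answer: 12758716/25733805 ≈ 0.49580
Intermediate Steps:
n(w) = 0
R(k) = 1/(-5 + 7*k) (R(k) = 1/(k + (-5 + 6*k)) = 1/(-5 + 7*k))
z = 1145
R(n(4))/2229 + z/2309 = 1/((-5 + 7*0)*2229) + 1145/2309 = (1/2229)/(-5 + 0) + 1145*(1/2309) = (1/2229)/(-5) + 1145/2309 = -⅕*1/2229 + 1145/2309 = -1/11145 + 1145/2309 = 12758716/25733805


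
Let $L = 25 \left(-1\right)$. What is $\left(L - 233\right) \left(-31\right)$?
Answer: $7998$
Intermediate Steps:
$L = -25$
$\left(L - 233\right) \left(-31\right) = \left(-25 - 233\right) \left(-31\right) = \left(-258\right) \left(-31\right) = 7998$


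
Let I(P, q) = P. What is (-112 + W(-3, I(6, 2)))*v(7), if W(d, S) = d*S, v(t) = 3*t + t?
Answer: -3640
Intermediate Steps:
v(t) = 4*t
W(d, S) = S*d
(-112 + W(-3, I(6, 2)))*v(7) = (-112 + 6*(-3))*(4*7) = (-112 - 18)*28 = -130*28 = -3640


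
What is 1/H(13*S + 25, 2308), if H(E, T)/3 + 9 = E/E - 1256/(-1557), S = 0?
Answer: -519/11200 ≈ -0.046339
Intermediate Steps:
H(E, T) = -11200/519 (H(E, T) = -27 + 3*(E/E - 1256/(-1557)) = -27 + 3*(1 - 1256*(-1/1557)) = -27 + 3*(1 + 1256/1557) = -27 + 3*(2813/1557) = -27 + 2813/519 = -11200/519)
1/H(13*S + 25, 2308) = 1/(-11200/519) = -519/11200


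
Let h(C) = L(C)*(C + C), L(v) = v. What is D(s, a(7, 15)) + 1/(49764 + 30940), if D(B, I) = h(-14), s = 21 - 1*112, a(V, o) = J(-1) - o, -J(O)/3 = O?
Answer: 31635969/80704 ≈ 392.00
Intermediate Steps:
J(O) = -3*O
a(V, o) = 3 - o (a(V, o) = -3*(-1) - o = 3 - o)
s = -91 (s = 21 - 112 = -91)
h(C) = 2*C² (h(C) = C*(C + C) = C*(2*C) = 2*C²)
D(B, I) = 392 (D(B, I) = 2*(-14)² = 2*196 = 392)
D(s, a(7, 15)) + 1/(49764 + 30940) = 392 + 1/(49764 + 30940) = 392 + 1/80704 = 31635969/80704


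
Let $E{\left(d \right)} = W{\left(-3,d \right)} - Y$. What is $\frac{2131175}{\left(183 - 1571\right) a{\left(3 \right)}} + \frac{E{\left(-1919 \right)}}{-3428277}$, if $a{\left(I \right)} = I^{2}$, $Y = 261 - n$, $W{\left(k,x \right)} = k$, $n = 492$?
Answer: $- \frac{2435420361217}{14275345428} \approx -170.6$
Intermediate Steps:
$Y = -231$ ($Y = 261 - 492 = -231$)
$E{\left(d \right)} = 228$ ($E{\left(d \right)} = -3 - -231 = -3 + 231 = 228$)
$\frac{2131175}{\left(183 - 1571\right) a{\left(3 \right)}} + \frac{E{\left(-1919 \right)}}{-3428277} = \frac{2131175}{\left(183 - 1571\right) 3^{2}} + \frac{228}{-3428277} = \frac{2131175}{\left(183 - 1571\right) 9} + 228 \left(- \frac{1}{3428277}\right) = \frac{2131175}{\left(-1388\right) 9} - \frac{76}{1142759} = \frac{2131175}{-12492} - \frac{76}{1142759} = 2131175 \left(- \frac{1}{12492}\right) - \frac{76}{1142759} = - \frac{2131175}{12492} - \frac{76}{1142759} = - \frac{2435420361217}{14275345428}$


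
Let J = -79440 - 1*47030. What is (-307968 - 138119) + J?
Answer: -572557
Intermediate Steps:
J = -126470 (J = -79440 - 47030 = -126470)
(-307968 - 138119) + J = (-307968 - 138119) - 126470 = -446087 - 126470 = -572557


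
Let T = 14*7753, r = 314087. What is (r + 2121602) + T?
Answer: 2544231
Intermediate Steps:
T = 108542
(r + 2121602) + T = (314087 + 2121602) + 108542 = 2435689 + 108542 = 2544231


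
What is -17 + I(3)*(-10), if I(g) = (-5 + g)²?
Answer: -57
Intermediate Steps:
-17 + I(3)*(-10) = -17 + (-5 + 3)²*(-10) = -17 + (-2)²*(-10) = -17 + 4*(-10) = -17 - 40 = -57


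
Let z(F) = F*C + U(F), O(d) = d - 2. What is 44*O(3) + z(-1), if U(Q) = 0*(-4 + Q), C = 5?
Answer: 39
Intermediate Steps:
O(d) = -2 + d
U(Q) = 0
z(F) = 5*F (z(F) = F*5 + 0 = 5*F + 0 = 5*F)
44*O(3) + z(-1) = 44*(-2 + 3) + 5*(-1) = 44*1 - 5 = 44 - 5 = 39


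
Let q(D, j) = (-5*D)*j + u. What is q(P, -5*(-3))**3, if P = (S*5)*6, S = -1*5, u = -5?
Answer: 1421930531125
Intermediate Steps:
S = -5
P = -150 (P = -5*5*6 = -25*6 = -150)
q(D, j) = -5 - 5*D*j (q(D, j) = (-5*D)*j - 5 = -5*D*j - 5 = -5 - 5*D*j)
q(P, -5*(-3))**3 = (-5 - 5*(-150)*(-5*(-3)))**3 = (-5 - 5*(-150)*15)**3 = (-5 + 11250)**3 = 11245**3 = 1421930531125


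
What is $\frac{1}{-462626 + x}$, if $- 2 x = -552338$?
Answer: $- \frac{1}{186457} \approx -5.3632 \cdot 10^{-6}$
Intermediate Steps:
$x = 276169$ ($x = \left(- \frac{1}{2}\right) \left(-552338\right) = 276169$)
$\frac{1}{-462626 + x} = \frac{1}{-462626 + 276169} = \frac{1}{-186457} = - \frac{1}{186457}$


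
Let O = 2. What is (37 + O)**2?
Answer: 1521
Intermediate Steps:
(37 + O)**2 = (37 + 2)**2 = 39**2 = 1521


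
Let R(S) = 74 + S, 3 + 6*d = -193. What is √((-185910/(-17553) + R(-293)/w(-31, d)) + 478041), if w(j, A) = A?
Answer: √3207724980015470/81914 ≈ 691.42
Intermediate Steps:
d = -98/3 (d = -½ + (⅙)*(-193) = -½ - 193/6 = -98/3 ≈ -32.667)
√((-185910/(-17553) + R(-293)/w(-31, d)) + 478041) = √((-185910/(-17553) + (74 - 293)/(-98/3)) + 478041) = √((-185910*(-1/17553) - 219*(-3/98)) + 478041) = √((61970/5851 + 657/98) + 478041) = √(9917167/573398 + 478041) = √(274117670485/573398) = √3207724980015470/81914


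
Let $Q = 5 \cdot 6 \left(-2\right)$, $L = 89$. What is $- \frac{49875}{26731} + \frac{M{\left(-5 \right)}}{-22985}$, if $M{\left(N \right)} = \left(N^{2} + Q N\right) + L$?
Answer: $- \frac{1157443509}{614412035} \approx -1.8838$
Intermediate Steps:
$Q = -60$ ($Q = 30 \left(-2\right) = -60$)
$M{\left(N \right)} = 89 + N^{2} - 60 N$ ($M{\left(N \right)} = \left(N^{2} - 60 N\right) + 89 = 89 + N^{2} - 60 N$)
$- \frac{49875}{26731} + \frac{M{\left(-5 \right)}}{-22985} = - \frac{49875}{26731} + \frac{89 + \left(-5\right)^{2} - -300}{-22985} = \left(-49875\right) \frac{1}{26731} + \left(89 + 25 + 300\right) \left(- \frac{1}{22985}\right) = - \frac{49875}{26731} + 414 \left(- \frac{1}{22985}\right) = - \frac{49875}{26731} - \frac{414}{22985} = - \frac{1157443509}{614412035}$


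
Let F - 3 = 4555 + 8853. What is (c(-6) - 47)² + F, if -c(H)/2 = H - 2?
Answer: 14372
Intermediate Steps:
c(H) = 4 - 2*H (c(H) = -2*(H - 2) = -2*(-2 + H) = 4 - 2*H)
F = 13411 (F = 3 + (4555 + 8853) = 3 + 13408 = 13411)
(c(-6) - 47)² + F = ((4 - 2*(-6)) - 47)² + 13411 = ((4 + 12) - 47)² + 13411 = (16 - 47)² + 13411 = (-31)² + 13411 = 961 + 13411 = 14372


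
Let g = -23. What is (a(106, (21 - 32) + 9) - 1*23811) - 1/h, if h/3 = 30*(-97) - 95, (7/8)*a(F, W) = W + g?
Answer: -1504396148/63105 ≈ -23840.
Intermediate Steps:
a(F, W) = -184/7 + 8*W/7 (a(F, W) = 8*(W - 23)/7 = 8*(-23 + W)/7 = -184/7 + 8*W/7)
h = -9015 (h = 3*(30*(-97) - 95) = 3*(-2910 - 95) = 3*(-3005) = -9015)
(a(106, (21 - 32) + 9) - 1*23811) - 1/h = ((-184/7 + 8*((21 - 32) + 9)/7) - 1*23811) - 1/(-9015) = ((-184/7 + 8*(-11 + 9)/7) - 23811) - 1*(-1/9015) = ((-184/7 + (8/7)*(-2)) - 23811) + 1/9015 = ((-184/7 - 16/7) - 23811) + 1/9015 = (-200/7 - 23811) + 1/9015 = -166877/7 + 1/9015 = -1504396148/63105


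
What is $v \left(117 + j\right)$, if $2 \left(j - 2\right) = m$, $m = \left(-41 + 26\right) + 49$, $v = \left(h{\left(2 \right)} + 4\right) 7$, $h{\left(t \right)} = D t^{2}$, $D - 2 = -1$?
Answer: $7616$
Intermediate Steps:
$D = 1$ ($D = 2 - 1 = 1$)
$h{\left(t \right)} = t^{2}$ ($h{\left(t \right)} = 1 t^{2} = t^{2}$)
$v = 56$ ($v = \left(2^{2} + 4\right) 7 = \left(4 + 4\right) 7 = 8 \cdot 7 = 56$)
$m = 34$ ($m = -15 + 49 = 34$)
$j = 19$ ($j = 2 + \frac{1}{2} \cdot 34 = 2 + 17 = 19$)
$v \left(117 + j\right) = 56 \left(117 + 19\right) = 56 \cdot 136 = 7616$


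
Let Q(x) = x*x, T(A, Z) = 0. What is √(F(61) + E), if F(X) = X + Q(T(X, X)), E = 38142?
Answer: √38203 ≈ 195.46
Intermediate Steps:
Q(x) = x²
F(X) = X (F(X) = X + 0² = X + 0 = X)
√(F(61) + E) = √(61 + 38142) = √38203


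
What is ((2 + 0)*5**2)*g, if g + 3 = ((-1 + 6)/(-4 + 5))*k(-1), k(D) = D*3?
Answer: -900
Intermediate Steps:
k(D) = 3*D
g = -18 (g = -3 + ((-1 + 6)/(-4 + 5))*(3*(-1)) = -3 + (5/1)*(-3) = -3 + (5*1)*(-3) = -3 + 5*(-3) = -3 - 15 = -18)
((2 + 0)*5**2)*g = ((2 + 0)*5**2)*(-18) = (2*25)*(-18) = 50*(-18) = -900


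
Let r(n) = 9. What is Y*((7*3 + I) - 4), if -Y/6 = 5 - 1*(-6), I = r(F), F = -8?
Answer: -1716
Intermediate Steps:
I = 9
Y = -66 (Y = -6*(5 - 1*(-6)) = -6*(5 + 6) = -6*11 = -66)
Y*((7*3 + I) - 4) = -66*((7*3 + 9) - 4) = -66*((21 + 9) - 4) = -66*(30 - 4) = -66*26 = -1716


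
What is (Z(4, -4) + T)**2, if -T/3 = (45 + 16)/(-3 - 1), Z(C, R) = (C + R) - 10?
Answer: 20449/16 ≈ 1278.1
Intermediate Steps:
Z(C, R) = -10 + C + R
T = 183/4 (T = -3*(45 + 16)/(-3 - 1) = -183/(-4) = -183*(-1)/4 = -3*(-61/4) = 183/4 ≈ 45.750)
(Z(4, -4) + T)**2 = ((-10 + 4 - 4) + 183/4)**2 = (-10 + 183/4)**2 = (143/4)**2 = 20449/16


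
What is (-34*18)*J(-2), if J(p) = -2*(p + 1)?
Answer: -1224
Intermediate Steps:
J(p) = -2 - 2*p (J(p) = -2*(1 + p) = -2 - 2*p)
(-34*18)*J(-2) = (-34*18)*(-2 - 2*(-2)) = -612*(-2 + 4) = -612*2 = -1224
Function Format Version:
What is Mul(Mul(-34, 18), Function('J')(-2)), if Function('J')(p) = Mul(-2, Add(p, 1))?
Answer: -1224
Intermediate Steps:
Function('J')(p) = Add(-2, Mul(-2, p)) (Function('J')(p) = Mul(-2, Add(1, p)) = Add(-2, Mul(-2, p)))
Mul(Mul(-34, 18), Function('J')(-2)) = Mul(Mul(-34, 18), Add(-2, Mul(-2, -2))) = Mul(-612, Add(-2, 4)) = Mul(-612, 2) = -1224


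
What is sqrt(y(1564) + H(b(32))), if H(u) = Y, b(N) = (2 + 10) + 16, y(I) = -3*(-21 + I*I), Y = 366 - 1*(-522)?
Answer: I*sqrt(7337337) ≈ 2708.8*I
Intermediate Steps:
Y = 888 (Y = 366 + 522 = 888)
y(I) = 63 - 3*I**2 (y(I) = -3*(-21 + I**2) = 63 - 3*I**2)
b(N) = 28 (b(N) = 12 + 16 = 28)
H(u) = 888
sqrt(y(1564) + H(b(32))) = sqrt((63 - 3*1564**2) + 888) = sqrt((63 - 3*2446096) + 888) = sqrt((63 - 7338288) + 888) = sqrt(-7338225 + 888) = sqrt(-7337337) = I*sqrt(7337337)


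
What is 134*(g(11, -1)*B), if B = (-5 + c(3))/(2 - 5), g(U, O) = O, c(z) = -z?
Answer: -1072/3 ≈ -357.33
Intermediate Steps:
B = 8/3 (B = (-5 - 1*3)/(2 - 5) = (-5 - 3)/(-3) = -8*(-1/3) = 8/3 ≈ 2.6667)
134*(g(11, -1)*B) = 134*(-1*8/3) = 134*(-8/3) = -1072/3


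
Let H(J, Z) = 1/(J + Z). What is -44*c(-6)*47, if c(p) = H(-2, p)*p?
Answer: -1551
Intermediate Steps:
c(p) = p/(-2 + p)
-44*c(-6)*47 = -(-264)/(-2 - 6)*47 = -(-264)/(-8)*47 = -(-264)*(-1)/8*47 = -44*¾*47 = -33*47 = -1551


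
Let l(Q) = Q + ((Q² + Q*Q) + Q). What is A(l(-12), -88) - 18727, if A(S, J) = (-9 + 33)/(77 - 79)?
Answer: -18739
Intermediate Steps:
l(Q) = 2*Q + 2*Q² (l(Q) = Q + ((Q² + Q²) + Q) = Q + (2*Q² + Q) = Q + (Q + 2*Q²) = 2*Q + 2*Q²)
A(S, J) = -12 (A(S, J) = 24/(-2) = 24*(-½) = -12)
A(l(-12), -88) - 18727 = -12 - 18727 = -18739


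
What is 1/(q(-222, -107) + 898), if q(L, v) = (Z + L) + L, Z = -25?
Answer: 1/429 ≈ 0.0023310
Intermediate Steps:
q(L, v) = -25 + 2*L (q(L, v) = (-25 + L) + L = -25 + 2*L)
1/(q(-222, -107) + 898) = 1/((-25 + 2*(-222)) + 898) = 1/((-25 - 444) + 898) = 1/(-469 + 898) = 1/429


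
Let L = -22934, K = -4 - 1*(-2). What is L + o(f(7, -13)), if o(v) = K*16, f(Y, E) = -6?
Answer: -22966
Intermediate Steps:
K = -2 (K = -4 + 2 = -2)
o(v) = -32 (o(v) = -2*16 = -32)
L + o(f(7, -13)) = -22934 - 32 = -22966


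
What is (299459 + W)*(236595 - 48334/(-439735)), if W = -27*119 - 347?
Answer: 30785080640847441/439735 ≈ 7.0008e+10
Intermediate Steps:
W = -3560 (W = -3213 - 347 = -3560)
(299459 + W)*(236595 - 48334/(-439735)) = (299459 - 3560)*(236595 - 48334/(-439735)) = 295899*(236595 - 48334*(-1/439735)) = 295899*(236595 + 48334/439735) = 295899*(104039150659/439735) = 30785080640847441/439735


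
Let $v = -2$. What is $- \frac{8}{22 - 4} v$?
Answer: $\frac{8}{9} \approx 0.88889$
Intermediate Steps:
$- \frac{8}{22 - 4} v = - \frac{8}{22 - 4} \left(-2\right) = - \frac{8}{18} \left(-2\right) = \left(-8\right) \frac{1}{18} \left(-2\right) = \left(- \frac{4}{9}\right) \left(-2\right) = \frac{8}{9}$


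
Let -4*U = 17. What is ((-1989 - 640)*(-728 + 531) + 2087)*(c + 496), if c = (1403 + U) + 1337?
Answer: 1680510000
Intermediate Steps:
U = -17/4 (U = -¼*17 = -17/4 ≈ -4.2500)
c = 10943/4 (c = (1403 - 17/4) + 1337 = 5595/4 + 1337 = 10943/4 ≈ 2735.8)
((-1989 - 640)*(-728 + 531) + 2087)*(c + 496) = ((-1989 - 640)*(-728 + 531) + 2087)*(10943/4 + 496) = (-2629*(-197) + 2087)*(12927/4) = (517913 + 2087)*(12927/4) = 520000*(12927/4) = 1680510000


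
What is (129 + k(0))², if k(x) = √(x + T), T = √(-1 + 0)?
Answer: (129 + √I)² ≈ 16823.0 + 183.4*I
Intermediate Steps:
T = I (T = √(-1) = I ≈ 1.0*I)
k(x) = √(I + x) (k(x) = √(x + I) = √(I + x))
(129 + k(0))² = (129 + √(I + 0))² = (129 + √I)²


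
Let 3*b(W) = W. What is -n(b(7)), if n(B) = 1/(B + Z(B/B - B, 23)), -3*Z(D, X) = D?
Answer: -9/25 ≈ -0.36000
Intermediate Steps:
b(W) = W/3
Z(D, X) = -D/3
n(B) = 1/(-⅓ + 4*B/3) (n(B) = 1/(B - (B/B - B)/3) = 1/(B - (1 - B)/3) = 1/(B + (-⅓ + B/3)) = 1/(-⅓ + 4*B/3))
-n(b(7)) = -3/(-1 + 4*((⅓)*7)) = -3/(-1 + 4*(7/3)) = -3/(-1 + 28/3) = -3/25/3 = -3*3/25 = -1*9/25 = -9/25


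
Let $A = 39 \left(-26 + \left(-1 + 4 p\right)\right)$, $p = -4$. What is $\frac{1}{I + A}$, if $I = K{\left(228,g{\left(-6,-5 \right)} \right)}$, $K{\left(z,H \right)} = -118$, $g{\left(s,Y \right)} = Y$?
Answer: $- \frac{1}{1795} \approx -0.0005571$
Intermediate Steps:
$I = -118$
$A = -1677$ ($A = 39 \left(-26 + \left(-1 + 4 \left(-4\right)\right)\right) = 39 \left(-26 - 17\right) = 39 \left(-43\right) = -1677$)
$\frac{1}{I + A} = \frac{1}{-118 - 1677} = \frac{1}{-1795} = - \frac{1}{1795}$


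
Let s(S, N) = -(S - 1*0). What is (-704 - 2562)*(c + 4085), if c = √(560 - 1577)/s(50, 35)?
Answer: -13341610 + 4899*I*√113/25 ≈ -1.3342e+7 + 2083.1*I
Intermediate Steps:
s(S, N) = -S (s(S, N) = -(S + 0) = -S)
c = -3*I*√113/50 (c = √(560 - 1577)/((-1*50)) = √(-1017)/(-50) = (3*I*√113)*(-1/50) = -3*I*√113/50 ≈ -0.63781*I)
(-704 - 2562)*(c + 4085) = (-704 - 2562)*(-3*I*√113/50 + 4085) = -3266*(4085 - 3*I*√113/50) = -13341610 + 4899*I*√113/25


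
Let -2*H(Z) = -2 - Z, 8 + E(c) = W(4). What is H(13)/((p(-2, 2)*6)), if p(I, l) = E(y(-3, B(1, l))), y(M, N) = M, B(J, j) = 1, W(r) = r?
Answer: -5/16 ≈ -0.31250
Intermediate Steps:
E(c) = -4 (E(c) = -8 + 4 = -4)
p(I, l) = -4
H(Z) = 1 + Z/2 (H(Z) = -(-2 - Z)/2 = 1 + Z/2)
H(13)/((p(-2, 2)*6)) = (1 + (½)*13)/((-4*6)) = (1 + 13/2)/(-24) = (15/2)*(-1/24) = -5/16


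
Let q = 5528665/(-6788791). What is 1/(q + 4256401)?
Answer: 6788791/28895811272526 ≈ 2.3494e-7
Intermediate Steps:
q = -5528665/6788791 (q = 5528665*(-1/6788791) = -5528665/6788791 ≈ -0.81438)
1/(q + 4256401) = 1/(-5528665/6788791 + 4256401) = 1/(28895811272526/6788791) = 6788791/28895811272526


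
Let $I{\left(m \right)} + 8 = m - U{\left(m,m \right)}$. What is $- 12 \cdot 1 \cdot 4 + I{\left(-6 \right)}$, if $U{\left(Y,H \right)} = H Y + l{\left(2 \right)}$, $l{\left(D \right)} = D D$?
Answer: $-102$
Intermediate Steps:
$l{\left(D \right)} = D^{2}$
$U{\left(Y,H \right)} = 4 + H Y$ ($U{\left(Y,H \right)} = H Y + 2^{2} = H Y + 4 = 4 + H Y$)
$I{\left(m \right)} = -12 + m - m^{2}$ ($I{\left(m \right)} = -8 - \left(4 - m + m m\right) = -8 - \left(4 + m^{2} - m\right) = -12 + m - m^{2}$)
$- 12 \cdot 1 \cdot 4 + I{\left(-6 \right)} = - 12 \cdot 1 \cdot 4 - 54 = \left(-12\right) 4 - 54 = -48 - 54 = -102$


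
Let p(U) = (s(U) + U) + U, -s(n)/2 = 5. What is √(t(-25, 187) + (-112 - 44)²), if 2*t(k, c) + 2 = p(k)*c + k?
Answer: 5*√2994/2 ≈ 136.79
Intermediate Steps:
s(n) = -10 (s(n) = -2*5 = -10)
p(U) = -10 + 2*U (p(U) = (-10 + U) + U = -10 + 2*U)
t(k, c) = -1 + k/2 + c*(-10 + 2*k)/2 (t(k, c) = -1 + ((-10 + 2*k)*c + k)/2 = -1 + (c*(-10 + 2*k) + k)/2 = -1 + (k + c*(-10 + 2*k))/2 = -1 + (k/2 + c*(-10 + 2*k)/2) = -1 + k/2 + c*(-10 + 2*k)/2)
√(t(-25, 187) + (-112 - 44)²) = √((-1 + (½)*(-25) + 187*(-5 - 25)) + (-112 - 44)²) = √((-1 - 25/2 + 187*(-30)) + (-156)²) = √((-1 - 25/2 - 5610) + 24336) = √(-11247/2 + 24336) = √(37425/2) = 5*√2994/2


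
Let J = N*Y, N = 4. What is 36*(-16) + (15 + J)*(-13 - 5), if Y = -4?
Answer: -558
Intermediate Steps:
J = -16 (J = 4*(-4) = -16)
36*(-16) + (15 + J)*(-13 - 5) = 36*(-16) + (15 - 16)*(-13 - 5) = -576 - 1*(-18) = -576 + 18 = -558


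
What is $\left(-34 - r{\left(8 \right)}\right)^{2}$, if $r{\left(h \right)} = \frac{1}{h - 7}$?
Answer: $1225$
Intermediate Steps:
$r{\left(h \right)} = \frac{1}{-7 + h}$
$\left(-34 - r{\left(8 \right)}\right)^{2} = \left(-34 - \frac{1}{-7 + 8}\right)^{2} = \left(-34 - 1^{-1}\right)^{2} = \left(-34 - 1\right)^{2} = \left(-35\right)^{2} = 1225$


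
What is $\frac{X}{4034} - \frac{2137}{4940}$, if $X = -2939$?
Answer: $- \frac{11569659}{9963980} \approx -1.1611$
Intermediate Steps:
$\frac{X}{4034} - \frac{2137}{4940} = - \frac{2939}{4034} - \frac{2137}{4940} = - \frac{11569659}{9963980}$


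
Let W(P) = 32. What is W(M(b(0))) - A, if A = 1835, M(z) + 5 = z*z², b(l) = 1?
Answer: -1803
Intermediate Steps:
M(z) = -5 + z³ (M(z) = -5 + z*z² = -5 + z³)
W(M(b(0))) - A = 32 - 1*1835 = 32 - 1835 = -1803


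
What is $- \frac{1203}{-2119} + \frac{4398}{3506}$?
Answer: $\frac{6768540}{3714607} \approx 1.8221$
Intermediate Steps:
$- \frac{1203}{-2119} + \frac{4398}{3506} = \left(-1203\right) \left(- \frac{1}{2119}\right) + 4398 \cdot \frac{1}{3506} = \frac{1203}{2119} + \frac{2199}{1753} = \frac{6768540}{3714607}$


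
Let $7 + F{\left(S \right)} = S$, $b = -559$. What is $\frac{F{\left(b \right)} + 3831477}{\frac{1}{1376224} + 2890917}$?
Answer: $\frac{5272191660064}{3978549357409} \approx 1.3252$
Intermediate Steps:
$F{\left(S \right)} = -7 + S$
$\frac{F{\left(b \right)} + 3831477}{\frac{1}{1376224} + 2890917} = \frac{\left(-7 - 559\right) + 3831477}{\frac{1}{1376224} + 2890917} = \frac{-566 + 3831477}{\frac{1}{1376224} + 2890917} = \frac{3830911}{\frac{3978549357409}{1376224}} = 3830911 \cdot \frac{1376224}{3978549357409} = \frac{5272191660064}{3978549357409}$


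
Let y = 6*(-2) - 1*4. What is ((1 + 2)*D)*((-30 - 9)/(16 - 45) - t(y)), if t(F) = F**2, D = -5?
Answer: 110775/29 ≈ 3819.8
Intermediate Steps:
y = -16 (y = -12 - 4 = -16)
((1 + 2)*D)*((-30 - 9)/(16 - 45) - t(y)) = ((1 + 2)*(-5))*((-30 - 9)/(16 - 45) - 1*(-16)**2) = (3*(-5))*(-39/(-29) - 1*256) = -15*(-39*(-1/29) - 256) = -15*(39/29 - 256) = -15*(-7385/29) = 110775/29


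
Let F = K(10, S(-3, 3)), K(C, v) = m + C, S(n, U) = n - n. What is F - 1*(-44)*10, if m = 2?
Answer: 452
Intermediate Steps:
S(n, U) = 0
K(C, v) = 2 + C
F = 12 (F = 2 + 10 = 12)
F - 1*(-44)*10 = 12 - 1*(-44)*10 = 12 + 44*10 = 12 + 440 = 452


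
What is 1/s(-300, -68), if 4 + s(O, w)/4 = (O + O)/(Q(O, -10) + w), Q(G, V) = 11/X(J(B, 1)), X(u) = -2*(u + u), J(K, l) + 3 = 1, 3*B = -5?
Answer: 533/10672 ≈ 0.049944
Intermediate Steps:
B = -5/3 (B = (⅓)*(-5) = -5/3 ≈ -1.6667)
J(K, l) = -2 (J(K, l) = -3 + 1 = -2)
X(u) = -4*u
Q(G, V) = 11/8 (Q(G, V) = 11/((-4*(-2))) = 11/8)
s(O, w) = -16 + 8*O/(11/8 + w) (s(O, w) = -16 + 4*((O + O)/(11/8 + w)) = -16 + 4*((2*O)/(11/8 + w)) = -16 + 4*(2*O/(11/8 + w)) = -16 + 8*O/(11/8 + w))
1/s(-300, -68) = 1/(16*(-11 - 8*(-68) + 4*(-300))/(11 + 8*(-68))) = 1/(16*(-11 + 544 - 1200)/(11 - 544)) = 1/(16*(-667)/(-533)) = 1/(16*(-1/533)*(-667)) = 1/(10672/533) = 533/10672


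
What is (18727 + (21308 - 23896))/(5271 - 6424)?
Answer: -16139/1153 ≈ -13.997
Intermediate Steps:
(18727 + (21308 - 23896))/(5271 - 6424) = (18727 - 2588)/(-1153) = 16139*(-1/1153) = -16139/1153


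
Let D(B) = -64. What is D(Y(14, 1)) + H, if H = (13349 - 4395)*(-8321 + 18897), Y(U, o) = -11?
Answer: 94697440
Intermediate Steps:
H = 94697504 (H = 8954*10576 = 94697504)
D(Y(14, 1)) + H = -64 + 94697504 = 94697440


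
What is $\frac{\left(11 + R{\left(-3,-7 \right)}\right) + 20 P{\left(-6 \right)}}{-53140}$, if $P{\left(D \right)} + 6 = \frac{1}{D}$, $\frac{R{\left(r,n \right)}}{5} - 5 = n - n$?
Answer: $\frac{131}{79710} \approx 0.0016435$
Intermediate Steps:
$R{\left(r,n \right)} = 25$ ($R{\left(r,n \right)} = 25 + 5 \left(n - n\right) = 25 + 5 \cdot 0 = 25 + 0 = 25$)
$P{\left(D \right)} = -6 + \frac{1}{D}$
$\frac{\left(11 + R{\left(-3,-7 \right)}\right) + 20 P{\left(-6 \right)}}{-53140} = \frac{\left(11 + 25\right) + 20 \left(-6 + \frac{1}{-6}\right)}{-53140} = \left(36 + 20 \left(-6 - \frac{1}{6}\right)\right) \left(- \frac{1}{53140}\right) = \left(36 + 20 \left(- \frac{37}{6}\right)\right) \left(- \frac{1}{53140}\right) = \left(36 - \frac{370}{3}\right) \left(- \frac{1}{53140}\right) = \left(- \frac{262}{3}\right) \left(- \frac{1}{53140}\right) = \frac{131}{79710}$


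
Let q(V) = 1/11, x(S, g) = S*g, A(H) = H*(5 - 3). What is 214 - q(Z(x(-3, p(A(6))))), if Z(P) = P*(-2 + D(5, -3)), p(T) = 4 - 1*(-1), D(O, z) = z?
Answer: 2353/11 ≈ 213.91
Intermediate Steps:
A(H) = 2*H (A(H) = H*2 = 2*H)
p(T) = 5 (p(T) = 4 + 1 = 5)
Z(P) = -5*P (Z(P) = P*(-2 - 3) = P*(-5) = -5*P)
q(V) = 1/11
214 - q(Z(x(-3, p(A(6))))) = 214 - 1*1/11 = 214 - 1/11 = 2353/11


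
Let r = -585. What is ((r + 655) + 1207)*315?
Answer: 402255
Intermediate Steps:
((r + 655) + 1207)*315 = ((-585 + 655) + 1207)*315 = (70 + 1207)*315 = 1277*315 = 402255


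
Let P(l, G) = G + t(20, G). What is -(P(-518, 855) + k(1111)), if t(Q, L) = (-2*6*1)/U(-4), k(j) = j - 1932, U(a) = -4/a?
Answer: -22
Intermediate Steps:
k(j) = -1932 + j
t(Q, L) = -12 (t(Q, L) = (-2*6*1)/((-4/(-4))) = (-12*1)/((-4*(-1/4))) = -12/1 = -12*1 = -12)
P(l, G) = -12 + G (P(l, G) = G - 12 = -12 + G)
-(P(-518, 855) + k(1111)) = -((-12 + 855) + (-1932 + 1111)) = -(843 - 821) = -1*22 = -22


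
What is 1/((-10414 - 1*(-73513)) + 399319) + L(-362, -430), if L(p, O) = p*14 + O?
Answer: -2542374163/462418 ≈ -5498.0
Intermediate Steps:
L(p, O) = O + 14*p (L(p, O) = 14*p + O = O + 14*p)
1/((-10414 - 1*(-73513)) + 399319) + L(-362, -430) = 1/((-10414 - 1*(-73513)) + 399319) + (-430 + 14*(-362)) = 1/((-10414 + 73513) + 399319) + (-430 - 5068) = 1/(63099 + 399319) - 5498 = 1/462418 - 5498 = -2542374163/462418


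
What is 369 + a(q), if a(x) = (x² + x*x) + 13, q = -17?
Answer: 960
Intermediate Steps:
a(x) = 13 + 2*x² (a(x) = (x² + x²) + 13 = 2*x² + 13 = 13 + 2*x²)
369 + a(q) = 369 + (13 + 2*(-17)²) = 369 + (13 + 2*289) = 369 + (13 + 578) = 369 + 591 = 960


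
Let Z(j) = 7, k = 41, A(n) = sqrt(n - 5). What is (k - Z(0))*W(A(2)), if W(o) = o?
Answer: 34*I*sqrt(3) ≈ 58.89*I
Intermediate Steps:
A(n) = sqrt(-5 + n)
(k - Z(0))*W(A(2)) = (41 - 1*7)*sqrt(-5 + 2) = (41 - 7)*sqrt(-3) = 34*(I*sqrt(3)) = 34*I*sqrt(3)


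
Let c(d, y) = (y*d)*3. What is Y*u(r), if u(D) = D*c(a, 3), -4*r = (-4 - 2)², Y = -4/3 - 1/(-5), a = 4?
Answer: 1836/5 ≈ 367.20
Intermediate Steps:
c(d, y) = 3*d*y (c(d, y) = (d*y)*3 = 3*d*y)
Y = -17/15 (Y = -4*⅓ - 1*(-⅕) = -4/3 + ⅕ = -17/15 ≈ -1.1333)
r = -9 (r = -(-4 - 2)²/4 = -¼*(-6)² = -¼*36 = -9)
u(D) = 36*D (u(D) = D*(3*4*3) = D*36 = 36*D)
Y*u(r) = -204*(-9)/5 = -17/15*(-324) = 1836/5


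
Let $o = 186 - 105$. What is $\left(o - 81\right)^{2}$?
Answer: $0$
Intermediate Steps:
$o = 81$ ($o = 186 - 105 = 81$)
$\left(o - 81\right)^{2} = \left(81 - 81\right)^{2} = 0^{2} = 0$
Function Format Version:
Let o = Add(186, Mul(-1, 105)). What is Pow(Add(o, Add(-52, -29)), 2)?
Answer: 0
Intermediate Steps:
o = 81 (o = Add(186, -105) = 81)
Pow(Add(o, Add(-52, -29)), 2) = Pow(Add(81, Add(-52, -29)), 2) = Pow(Add(81, -81), 2) = Pow(0, 2) = 0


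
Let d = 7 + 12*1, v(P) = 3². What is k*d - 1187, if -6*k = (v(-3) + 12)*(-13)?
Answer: -645/2 ≈ -322.50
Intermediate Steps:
v(P) = 9
d = 19 (d = 7 + 12 = 19)
k = 91/2 (k = -(9 + 12)*(-13)/6 = -7*(-13)/2 = -⅙*(-273) = 91/2 ≈ 45.500)
k*d - 1187 = (91/2)*19 - 1187 = 1729/2 - 1187 = -645/2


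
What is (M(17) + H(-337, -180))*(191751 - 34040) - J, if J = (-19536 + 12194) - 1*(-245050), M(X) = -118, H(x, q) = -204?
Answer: -51020650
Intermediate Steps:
J = 237708 (J = -7342 + 245050 = 237708)
(M(17) + H(-337, -180))*(191751 - 34040) - J = (-118 - 204)*(191751 - 34040) - 1*237708 = -322*157711 - 237708 = -50782942 - 237708 = -51020650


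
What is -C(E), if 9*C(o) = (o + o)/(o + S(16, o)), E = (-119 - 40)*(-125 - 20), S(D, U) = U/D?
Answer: -32/153 ≈ -0.20915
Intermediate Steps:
E = 23055 (E = -159*(-145) = 23055)
C(o) = 32/153 (C(o) = ((o + o)/(o + o/16))/9 = ((2*o)/(o + o*(1/16)))/9 = ((2*o)/(o + o/16))/9 = ((2*o)/((17*o/16)))/9 = ((2*o)*(16/(17*o)))/9 = (1/9)*(32/17) = 32/153)
-C(E) = -1*32/153 = -32/153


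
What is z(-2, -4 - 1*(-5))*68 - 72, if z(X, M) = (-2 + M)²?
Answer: -4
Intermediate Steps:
z(-2, -4 - 1*(-5))*68 - 72 = (-2 + (-4 - 1*(-5)))²*68 - 72 = (-2 + (-4 + 5))²*68 - 72 = (-2 + 1)²*68 - 72 = (-1)²*68 - 72 = 1*68 - 72 = 68 - 72 = -4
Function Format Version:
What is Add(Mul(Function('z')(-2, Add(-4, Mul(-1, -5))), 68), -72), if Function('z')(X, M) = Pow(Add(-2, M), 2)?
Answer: -4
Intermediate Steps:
Add(Mul(Function('z')(-2, Add(-4, Mul(-1, -5))), 68), -72) = Add(Mul(Pow(Add(-2, Add(-4, Mul(-1, -5))), 2), 68), -72) = Add(Mul(Pow(Add(-2, Add(-4, 5)), 2), 68), -72) = Add(Mul(Pow(Add(-2, 1), 2), 68), -72) = Add(Mul(Pow(-1, 2), 68), -72) = Add(Mul(1, 68), -72) = Add(68, -72) = -4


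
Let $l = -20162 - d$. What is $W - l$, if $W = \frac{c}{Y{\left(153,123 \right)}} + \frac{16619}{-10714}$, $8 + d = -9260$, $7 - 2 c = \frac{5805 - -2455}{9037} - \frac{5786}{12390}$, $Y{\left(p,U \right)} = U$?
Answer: $\frac{114802381636706741}{10539604311390} \approx 10892.0$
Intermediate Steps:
$c = \frac{26204489}{7997745}$ ($c = \frac{7}{2} - \frac{\frac{5805 - -2455}{9037} - \frac{5786}{12390}}{2} = \frac{7}{2} - \frac{\left(5805 + 2455\right) \frac{1}{9037} - \frac{2893}{6195}}{2} = \frac{7}{2} - \frac{8260 \cdot \frac{1}{9037} - \frac{2893}{6195}}{2} = \frac{7}{2} - \frac{\frac{1180}{1291} - \frac{2893}{6195}}{2} = \frac{7}{2} - \frac{3575237}{15995490} = \frac{26204489}{7997745} \approx 3.2765$)
$d = -9268$ ($d = -8 - 9260 = -9268$)
$l = -10894$ ($l = -20162 - -9268 = -20162 + 9268 = -10894$)
$W = - \frac{16067731575919}{10539604311390}$ ($W = \frac{26204489}{7997745 \cdot 123} + \frac{16619}{-10714} = \frac{26204489}{7997745} \cdot \frac{1}{123} + 16619 \left(- \frac{1}{10714}\right) = \frac{26204489}{983722635} - \frac{16619}{10714} = - \frac{16067731575919}{10539604311390} \approx -1.5245$)
$W - l = - \frac{16067731575919}{10539604311390} - -10894 = - \frac{16067731575919}{10539604311390} + 10894 = \frac{114802381636706741}{10539604311390}$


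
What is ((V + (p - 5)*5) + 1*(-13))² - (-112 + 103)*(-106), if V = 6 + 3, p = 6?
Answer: -953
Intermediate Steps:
V = 9
((V + (p - 5)*5) + 1*(-13))² - (-112 + 103)*(-106) = ((9 + (6 - 5)*5) + 1*(-13))² - (-112 + 103)*(-106) = ((9 + 1*5) - 13)² - (-9)*(-106) = ((9 + 5) - 13)² - 1*954 = (14 - 13)² - 954 = 1² - 954 = 1 - 954 = -953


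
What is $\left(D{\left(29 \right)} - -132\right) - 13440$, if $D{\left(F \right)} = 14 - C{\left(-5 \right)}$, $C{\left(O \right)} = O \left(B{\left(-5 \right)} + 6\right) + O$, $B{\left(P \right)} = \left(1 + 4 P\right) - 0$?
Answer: $-13354$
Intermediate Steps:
$B{\left(P \right)} = 1 + 4 P$ ($B{\left(P \right)} = \left(1 + 4 P\right) + 0 = 1 + 4 P$)
$C{\left(O \right)} = - 12 O$ ($C{\left(O \right)} = O \left(\left(1 + 4 \left(-5\right)\right) + 6\right) + O = O \left(\left(1 - 20\right) + 6\right) + O = O \left(-19 + 6\right) + O = O \left(-13\right) + O = - 13 O + O = - 12 O$)
$D{\left(F \right)} = -46$ ($D{\left(F \right)} = 14 - \left(-12\right) \left(-5\right) = 14 - 60 = -46$)
$\left(D{\left(29 \right)} - -132\right) - 13440 = \left(-46 - -132\right) - 13440 = \left(-46 + 132\right) - 13440 = 86 - 13440 = -13354$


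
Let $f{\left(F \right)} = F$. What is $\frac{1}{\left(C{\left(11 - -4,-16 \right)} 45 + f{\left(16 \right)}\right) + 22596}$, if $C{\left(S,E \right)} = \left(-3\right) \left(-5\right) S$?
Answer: $\frac{1}{32737} \approx 3.0546 \cdot 10^{-5}$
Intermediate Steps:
$C{\left(S,E \right)} = 15 S$
$\frac{1}{\left(C{\left(11 - -4,-16 \right)} 45 + f{\left(16 \right)}\right) + 22596} = \frac{1}{\left(15 \left(11 - -4\right) 45 + 16\right) + 22596} = \frac{1}{\left(15 \left(11 + 4\right) 45 + 16\right) + 22596} = \frac{1}{\left(15 \cdot 15 \cdot 45 + 16\right) + 22596} = \frac{1}{\left(225 \cdot 45 + 16\right) + 22596} = \frac{1}{\left(10125 + 16\right) + 22596} = \frac{1}{10141 + 22596} = \frac{1}{32737}$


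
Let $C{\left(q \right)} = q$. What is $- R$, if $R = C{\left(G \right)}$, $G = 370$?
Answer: $-370$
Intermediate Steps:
$R = 370$
$- R = \left(-1\right) 370 = -370$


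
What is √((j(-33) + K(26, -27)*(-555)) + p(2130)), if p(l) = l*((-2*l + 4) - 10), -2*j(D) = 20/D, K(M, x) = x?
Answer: 5*I*√395158665/33 ≈ 3011.9*I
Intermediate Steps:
j(D) = -10/D
p(l) = l*(-6 - 2*l) (p(l) = l*((4 - 2*l) - 10) = l*(-6 - 2*l))
√((j(-33) + K(26, -27)*(-555)) + p(2130)) = √((-10/(-33) - 27*(-555)) - 2*2130*(3 + 2130)) = √((-10*(-1/33) + 14985) - 2*2130*2133) = √((10/33 + 14985) - 9086580) = √(494515/33 - 9086580) = √(-299362625/33) = 5*I*√395158665/33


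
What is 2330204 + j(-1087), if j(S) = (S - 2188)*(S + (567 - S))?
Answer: 473279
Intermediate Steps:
j(S) = -1240596 + 567*S (j(S) = (-2188 + S)*567 = -1240596 + 567*S)
2330204 + j(-1087) = 2330204 + (-1240596 + 567*(-1087)) = 2330204 + (-1240596 - 616329) = 2330204 - 1856925 = 473279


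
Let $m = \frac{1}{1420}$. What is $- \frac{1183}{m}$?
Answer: $-1679860$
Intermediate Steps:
$m = \frac{1}{1420} \approx 0.00070423$
$- \frac{1183}{m} = - 1183 \frac{1}{\frac{1}{1420}} = \left(-1183\right) 1420 = -1679860$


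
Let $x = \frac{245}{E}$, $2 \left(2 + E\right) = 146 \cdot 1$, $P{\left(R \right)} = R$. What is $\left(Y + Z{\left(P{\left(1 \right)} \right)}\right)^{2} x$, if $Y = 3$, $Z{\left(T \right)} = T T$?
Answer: $\frac{3920}{71} \approx 55.211$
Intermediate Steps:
$E = 71$ ($E = -2 + \frac{146 \cdot 1}{2} = -2 + \frac{1}{2} \cdot 146 = -2 + 73 = 71$)
$Z{\left(T \right)} = T^{2}$
$x = \frac{245}{71} \approx 3.4507$
$\left(Y + Z{\left(P{\left(1 \right)} \right)}\right)^{2} x = \left(3 + 1^{2}\right)^{2} \cdot \frac{245}{71} = \left(3 + 1\right)^{2} \cdot \frac{245}{71} = 4^{2} \cdot \frac{245}{71} = 16 \cdot \frac{245}{71} = \frac{3920}{71}$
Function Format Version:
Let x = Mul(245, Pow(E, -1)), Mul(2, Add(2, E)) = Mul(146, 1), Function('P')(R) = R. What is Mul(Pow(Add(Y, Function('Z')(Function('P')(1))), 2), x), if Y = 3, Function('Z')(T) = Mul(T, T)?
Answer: Rational(3920, 71) ≈ 55.211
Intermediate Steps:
E = 71 (E = Add(-2, Mul(Rational(1, 2), Mul(146, 1))) = Add(-2, Mul(Rational(1, 2), 146)) = Add(-2, 73) = 71)
Function('Z')(T) = Pow(T, 2)
x = Rational(245, 71) (x = Mul(245, Pow(71, -1)) = Mul(245, Rational(1, 71)) = Rational(245, 71) ≈ 3.4507)
Mul(Pow(Add(Y, Function('Z')(Function('P')(1))), 2), x) = Mul(Pow(Add(3, Pow(1, 2)), 2), Rational(245, 71)) = Mul(Pow(Add(3, 1), 2), Rational(245, 71)) = Mul(Pow(4, 2), Rational(245, 71)) = Mul(16, Rational(245, 71)) = Rational(3920, 71)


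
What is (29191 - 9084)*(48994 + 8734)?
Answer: 1160736896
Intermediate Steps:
(29191 - 9084)*(48994 + 8734) = 20107*57728 = 1160736896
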